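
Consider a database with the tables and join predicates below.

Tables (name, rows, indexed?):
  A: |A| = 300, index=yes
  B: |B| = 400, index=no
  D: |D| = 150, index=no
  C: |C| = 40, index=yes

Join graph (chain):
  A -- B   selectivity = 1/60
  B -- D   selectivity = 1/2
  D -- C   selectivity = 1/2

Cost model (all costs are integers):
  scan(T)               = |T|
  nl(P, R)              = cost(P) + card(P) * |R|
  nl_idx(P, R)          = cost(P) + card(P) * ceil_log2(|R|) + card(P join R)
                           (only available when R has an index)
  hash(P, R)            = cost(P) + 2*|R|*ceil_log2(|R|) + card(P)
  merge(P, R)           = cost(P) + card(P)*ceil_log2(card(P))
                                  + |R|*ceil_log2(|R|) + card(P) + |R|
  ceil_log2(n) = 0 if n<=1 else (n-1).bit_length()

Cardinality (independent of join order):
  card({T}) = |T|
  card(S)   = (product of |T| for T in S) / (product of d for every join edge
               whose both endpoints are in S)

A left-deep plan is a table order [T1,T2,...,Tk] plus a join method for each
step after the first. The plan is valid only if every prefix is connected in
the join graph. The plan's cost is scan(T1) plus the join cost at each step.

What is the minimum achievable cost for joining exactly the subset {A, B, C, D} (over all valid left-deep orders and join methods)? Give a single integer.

160880

Selinger DP over subsets of {A,B,C,D}:
  {A}: scan cost=300, card=300
  {B}: scan cost=400, card=400
  {D}: scan cost=150, card=150
  {C}: scan cost=40, card=40
  {AB}: card=2000; try (A,nl_idx)→6000, (A,hash)→6200, (B,merge)→7300, (A,merge)→7400, (B,hash)→7800, (B,nl)→120300 …(+1); best=6000 via (A,nl_idx)
  {BD}: card=30000; try (D,hash)→3200, (B,merge)→5500, (D,merge)→5750, (B,hash)→7500, (B,nl)→60150, (D,nl)→60400; best=3200 via (D,hash)
  {CD}: card=3000; try (C,hash)→780, (D,merge)→1670, (C,merge)→1780, (D,hash)→2480, (C,nl_idx)→4050, (D,nl)→6040 …(+1); best=780 via (C,hash)
  {ABD}: card=150000; try (D,hash)→10400, (D,merge)→31350, (A,hash)→38600, (D,nl)→306000, (A,nl_idx)→423200, (A,merge)→486200 …(+1); best=10400 via (D,hash)
  {BCD}: card=600000; try (B,hash)→10980, (C,hash)→33680, (B,merge)→43780, (C,merge)→483480, (C,nl_idx)→783200, (B,nl)→1200780 …(+1); best=10980 via (B,hash)
  {ABCD}: card=3000000; try (C,hash)→160880, (A,hash)→616380, (C,merge)→2860680, (C,nl_idx)→3910400, (C,nl)→6010400, (A,nl_idx)→8410980 …(+2); best=160880 via (C,hash)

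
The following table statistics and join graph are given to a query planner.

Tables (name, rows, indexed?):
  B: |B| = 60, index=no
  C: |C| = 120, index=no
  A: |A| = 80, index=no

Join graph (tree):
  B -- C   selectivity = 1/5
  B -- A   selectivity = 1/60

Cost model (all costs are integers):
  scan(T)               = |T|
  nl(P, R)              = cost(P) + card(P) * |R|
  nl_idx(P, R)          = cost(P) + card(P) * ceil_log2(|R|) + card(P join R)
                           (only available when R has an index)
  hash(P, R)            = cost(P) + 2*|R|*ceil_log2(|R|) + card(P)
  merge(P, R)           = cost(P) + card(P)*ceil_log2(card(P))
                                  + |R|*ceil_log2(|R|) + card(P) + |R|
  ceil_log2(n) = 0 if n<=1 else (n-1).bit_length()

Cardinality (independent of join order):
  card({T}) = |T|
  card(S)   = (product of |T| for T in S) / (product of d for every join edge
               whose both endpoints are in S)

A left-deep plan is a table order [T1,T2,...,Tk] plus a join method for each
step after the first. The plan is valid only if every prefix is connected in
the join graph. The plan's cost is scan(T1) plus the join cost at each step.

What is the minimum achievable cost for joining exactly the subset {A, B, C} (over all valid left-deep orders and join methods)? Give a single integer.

2480

Selinger DP over subsets of {A,B,C}:
  {B}: scan cost=60, card=60
  {C}: scan cost=120, card=120
  {A}: scan cost=80, card=80
  {BC}: card=1440; try (B,hash)→960, (C,merge)→1440, (B,merge)→1500, (C,hash)→1800, (C,nl)→7260, (B,nl)→7320; best=960 via (B,hash)
  {AB}: card=80; try (B,hash)→880, (A,merge)→1120, (B,merge)→1140, (A,hash)→1240, (A,nl)→4860, (B,nl)→4880; best=880 via (B,hash)
  {ABC}: card=1920; try (C,merge)→2480, (C,hash)→2640, (A,hash)→3520, (C,nl)→10480, (A,merge)→18880, (A,nl)→116160; best=2480 via (C,merge)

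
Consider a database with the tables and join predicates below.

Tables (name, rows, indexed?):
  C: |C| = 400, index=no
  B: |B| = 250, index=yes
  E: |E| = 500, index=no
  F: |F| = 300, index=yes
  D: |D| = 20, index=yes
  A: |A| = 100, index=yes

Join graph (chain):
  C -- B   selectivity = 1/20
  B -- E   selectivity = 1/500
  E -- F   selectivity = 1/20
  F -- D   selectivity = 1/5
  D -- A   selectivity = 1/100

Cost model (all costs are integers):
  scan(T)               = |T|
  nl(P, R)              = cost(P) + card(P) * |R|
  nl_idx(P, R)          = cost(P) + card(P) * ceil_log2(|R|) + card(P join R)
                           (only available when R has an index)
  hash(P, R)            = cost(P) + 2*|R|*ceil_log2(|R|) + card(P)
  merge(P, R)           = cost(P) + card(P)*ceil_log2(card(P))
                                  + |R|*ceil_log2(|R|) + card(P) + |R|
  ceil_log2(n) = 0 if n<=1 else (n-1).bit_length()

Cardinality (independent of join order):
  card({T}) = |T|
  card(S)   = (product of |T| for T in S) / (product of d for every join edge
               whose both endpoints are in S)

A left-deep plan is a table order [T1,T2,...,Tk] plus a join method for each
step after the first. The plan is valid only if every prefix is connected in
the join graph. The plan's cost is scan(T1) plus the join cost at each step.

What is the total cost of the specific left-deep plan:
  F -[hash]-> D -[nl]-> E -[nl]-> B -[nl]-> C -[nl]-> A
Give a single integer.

44100800

step 1: scan F: cost=300, card=300
step 2: join D via hash
    card(P join D) = 300*20/(5) = 1200
    cost = 300 + 2*20*5 + 300 = 800
step 3: join E via nl
    card(P join E) = 1200*500/(20) = 30000
    cost = 800 + 1200*500 = 600800
step 4: join B via nl
    card(P join B) = 30000*250/(500) = 15000
    cost = 600800 + 30000*250 = 8100800
step 5: join C via nl
    card(P join C) = 15000*400/(20) = 300000
    cost = 8100800 + 15000*400 = 14100800
step 6: join A via nl
    card(P join A) = 300000*100/(100) = 300000
    cost = 14100800 + 300000*100 = 44100800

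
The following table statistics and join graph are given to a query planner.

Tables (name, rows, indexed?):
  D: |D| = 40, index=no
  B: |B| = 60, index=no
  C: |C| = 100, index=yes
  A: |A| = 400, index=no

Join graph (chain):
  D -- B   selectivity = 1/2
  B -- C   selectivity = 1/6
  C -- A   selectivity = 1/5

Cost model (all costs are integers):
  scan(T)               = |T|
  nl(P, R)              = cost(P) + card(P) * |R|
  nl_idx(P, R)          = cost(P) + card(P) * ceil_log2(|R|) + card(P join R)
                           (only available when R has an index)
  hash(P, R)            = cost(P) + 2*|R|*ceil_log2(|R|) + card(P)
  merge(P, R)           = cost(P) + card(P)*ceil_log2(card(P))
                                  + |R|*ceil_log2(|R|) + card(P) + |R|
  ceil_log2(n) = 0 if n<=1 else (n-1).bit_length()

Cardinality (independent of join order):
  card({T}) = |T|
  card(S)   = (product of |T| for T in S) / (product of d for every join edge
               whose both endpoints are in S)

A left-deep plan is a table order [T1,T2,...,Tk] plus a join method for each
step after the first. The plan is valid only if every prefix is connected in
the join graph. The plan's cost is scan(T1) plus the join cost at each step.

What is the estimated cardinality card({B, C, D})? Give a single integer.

20000

Tables in S: B(60), C(100), D(40)
Edges inside S: D-B(d=2), B-C(d=6)
numerator = 60 * 100 * 40 = 240000
denominator = 2 * 6 = 12
card(S) = 240000 / 12 = 20000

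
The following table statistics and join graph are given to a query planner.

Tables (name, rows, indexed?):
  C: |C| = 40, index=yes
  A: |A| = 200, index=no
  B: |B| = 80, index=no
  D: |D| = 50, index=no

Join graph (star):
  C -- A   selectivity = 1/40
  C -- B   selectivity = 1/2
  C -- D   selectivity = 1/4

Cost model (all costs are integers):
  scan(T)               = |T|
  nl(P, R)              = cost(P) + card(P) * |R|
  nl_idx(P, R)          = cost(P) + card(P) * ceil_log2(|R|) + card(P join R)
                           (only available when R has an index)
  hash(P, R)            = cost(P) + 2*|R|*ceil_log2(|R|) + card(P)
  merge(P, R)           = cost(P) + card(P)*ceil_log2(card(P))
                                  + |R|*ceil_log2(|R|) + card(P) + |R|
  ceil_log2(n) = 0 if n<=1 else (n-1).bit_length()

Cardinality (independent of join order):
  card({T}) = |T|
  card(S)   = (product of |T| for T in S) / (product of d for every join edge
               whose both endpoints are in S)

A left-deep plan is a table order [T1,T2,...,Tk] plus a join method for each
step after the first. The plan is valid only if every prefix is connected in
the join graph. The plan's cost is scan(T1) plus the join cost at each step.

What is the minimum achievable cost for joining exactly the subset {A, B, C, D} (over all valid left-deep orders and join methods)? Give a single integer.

Selinger DP over subsets of {A,B,C,D}:
  {C}: scan cost=40, card=40
  {A}: scan cost=200, card=200
  {B}: scan cost=80, card=80
  {D}: scan cost=50, card=50
  {AC}: card=200; try (C,hash)→880, (C,nl_idx)→1600, (A,merge)→2120, (C,merge)→2280, (A,hash)→3280, (A,nl)→8040 …(+1); best=880 via (C,hash)
  {BC}: card=1600; try (C,hash)→640, (B,merge)→960, (C,merge)→1000, (B,hash)→1200, (C,nl_idx)→2160, (B,nl)→3240 …(+1); best=640 via (C,hash)
  {CD}: card=500; try (C,hash)→580, (D,merge)→670, (D,hash)→680, (C,merge)→680, (C,nl_idx)→850, (D,nl)→2040 …(+1); best=580 via (C,hash)
  {ABC}: card=8000; try (B,hash)→2200, (B,merge)→3320, (A,hash)→5440, (B,nl)→16880, (A,merge)→21640, (A,nl)→320640; best=2200 via (B,hash)
  {ACD}: card=2500; try (D,hash)→1680, (D,merge)→3030, (A,hash)→4280, (A,merge)→7380, (D,nl)→10880, (A,nl)→100580; best=1680 via (D,hash)
  {BCD}: card=20000; try (B,hash)→2200, (D,hash)→2840, (B,merge)→6220, (D,merge)→20190, (B,nl)→40580, (D,nl)→80640; best=2200 via (B,hash)
  {ABCD}: card=100000; try (B,hash)→5300, (D,hash)→10800, (A,hash)→25400, (B,merge)→34820, (D,merge)→114550, (B,nl)→201680 …(+3); best=5300 via (B,hash)

5300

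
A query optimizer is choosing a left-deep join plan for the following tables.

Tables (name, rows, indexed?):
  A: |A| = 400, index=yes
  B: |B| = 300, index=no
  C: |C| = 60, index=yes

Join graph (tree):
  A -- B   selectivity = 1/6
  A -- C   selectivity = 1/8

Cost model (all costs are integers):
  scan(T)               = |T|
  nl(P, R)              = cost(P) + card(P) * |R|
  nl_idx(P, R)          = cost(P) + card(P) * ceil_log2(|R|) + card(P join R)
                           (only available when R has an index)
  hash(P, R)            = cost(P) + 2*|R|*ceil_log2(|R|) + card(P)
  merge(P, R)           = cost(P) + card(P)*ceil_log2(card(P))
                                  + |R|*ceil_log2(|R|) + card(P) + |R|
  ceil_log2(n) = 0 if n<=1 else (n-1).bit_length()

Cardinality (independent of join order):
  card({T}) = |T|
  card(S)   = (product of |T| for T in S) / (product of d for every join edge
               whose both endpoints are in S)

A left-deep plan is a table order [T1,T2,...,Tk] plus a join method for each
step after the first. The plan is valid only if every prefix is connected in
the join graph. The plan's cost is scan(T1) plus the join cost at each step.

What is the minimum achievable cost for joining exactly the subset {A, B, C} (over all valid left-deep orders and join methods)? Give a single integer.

Selinger DP over subsets of {A,B,C}:
  {A}: scan cost=400, card=400
  {B}: scan cost=300, card=300
  {C}: scan cost=60, card=60
  {AB}: card=20000; try (B,hash)→6200, (A,merge)→7300, (B,merge)→7400, (A,hash)→7800, (A,nl_idx)→23000, (A,nl)→120300 …(+1); best=6200 via (B,hash)
  {AC}: card=3000; try (C,hash)→1520, (A,nl_idx)→3600, (A,merge)→4480, (C,merge)→4820, (C,nl_idx)→5800, (A,hash)→7320 …(+2); best=1520 via (C,hash)
  {ABC}: card=150000; try (B,hash)→9920, (C,hash)→26920, (B,merge)→43520, (C,nl_idx)→276200, (C,merge)→326620, (B,nl)→901520 …(+1); best=9920 via (B,hash)

9920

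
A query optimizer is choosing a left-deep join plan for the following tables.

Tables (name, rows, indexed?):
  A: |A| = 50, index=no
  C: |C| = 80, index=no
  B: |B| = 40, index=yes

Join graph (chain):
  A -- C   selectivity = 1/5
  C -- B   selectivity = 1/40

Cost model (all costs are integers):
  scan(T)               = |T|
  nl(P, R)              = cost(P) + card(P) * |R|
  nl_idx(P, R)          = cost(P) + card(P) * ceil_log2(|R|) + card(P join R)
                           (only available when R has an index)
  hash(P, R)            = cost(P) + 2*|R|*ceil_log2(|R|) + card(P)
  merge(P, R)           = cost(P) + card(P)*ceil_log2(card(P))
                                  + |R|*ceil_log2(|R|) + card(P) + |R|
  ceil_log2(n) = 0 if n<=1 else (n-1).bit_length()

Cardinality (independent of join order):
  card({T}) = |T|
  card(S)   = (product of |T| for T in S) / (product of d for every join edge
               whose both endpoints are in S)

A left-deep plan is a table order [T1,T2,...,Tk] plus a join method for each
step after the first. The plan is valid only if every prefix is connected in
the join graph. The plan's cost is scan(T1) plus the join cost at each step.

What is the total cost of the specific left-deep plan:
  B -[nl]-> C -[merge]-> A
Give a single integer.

step 1: scan B: cost=40, card=40
step 2: join C via nl
    card(P join C) = 40*80/(40) = 80
    cost = 40 + 40*80 = 3240
step 3: join A via merge
    card(P join A) = 80*50/(5) = 800
    cost = 3240 + 80*7 + 50*6 + 80 + 50 = 4230

4230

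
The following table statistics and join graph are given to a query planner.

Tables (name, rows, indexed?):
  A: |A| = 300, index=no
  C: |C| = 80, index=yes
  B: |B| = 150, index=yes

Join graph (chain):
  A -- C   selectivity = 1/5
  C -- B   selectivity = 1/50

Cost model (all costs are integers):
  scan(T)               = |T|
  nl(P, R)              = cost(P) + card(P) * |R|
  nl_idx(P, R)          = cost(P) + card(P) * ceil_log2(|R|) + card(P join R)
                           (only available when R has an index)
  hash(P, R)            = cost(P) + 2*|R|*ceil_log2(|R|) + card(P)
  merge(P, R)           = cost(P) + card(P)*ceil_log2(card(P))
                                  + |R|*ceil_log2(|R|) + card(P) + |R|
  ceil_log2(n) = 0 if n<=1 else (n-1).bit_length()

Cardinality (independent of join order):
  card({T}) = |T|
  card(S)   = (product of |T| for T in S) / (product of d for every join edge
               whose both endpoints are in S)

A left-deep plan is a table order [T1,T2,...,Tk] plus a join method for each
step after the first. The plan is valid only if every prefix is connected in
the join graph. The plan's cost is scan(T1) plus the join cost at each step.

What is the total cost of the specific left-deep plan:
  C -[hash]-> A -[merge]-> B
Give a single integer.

step 1: scan C: cost=80, card=80
step 2: join A via hash
    card(P join A) = 80*300/(5) = 4800
    cost = 80 + 2*300*9 + 80 = 5560
step 3: join B via merge
    card(P join B) = 4800*150/(50) = 14400
    cost = 5560 + 4800*13 + 150*8 + 4800 + 150 = 74110

74110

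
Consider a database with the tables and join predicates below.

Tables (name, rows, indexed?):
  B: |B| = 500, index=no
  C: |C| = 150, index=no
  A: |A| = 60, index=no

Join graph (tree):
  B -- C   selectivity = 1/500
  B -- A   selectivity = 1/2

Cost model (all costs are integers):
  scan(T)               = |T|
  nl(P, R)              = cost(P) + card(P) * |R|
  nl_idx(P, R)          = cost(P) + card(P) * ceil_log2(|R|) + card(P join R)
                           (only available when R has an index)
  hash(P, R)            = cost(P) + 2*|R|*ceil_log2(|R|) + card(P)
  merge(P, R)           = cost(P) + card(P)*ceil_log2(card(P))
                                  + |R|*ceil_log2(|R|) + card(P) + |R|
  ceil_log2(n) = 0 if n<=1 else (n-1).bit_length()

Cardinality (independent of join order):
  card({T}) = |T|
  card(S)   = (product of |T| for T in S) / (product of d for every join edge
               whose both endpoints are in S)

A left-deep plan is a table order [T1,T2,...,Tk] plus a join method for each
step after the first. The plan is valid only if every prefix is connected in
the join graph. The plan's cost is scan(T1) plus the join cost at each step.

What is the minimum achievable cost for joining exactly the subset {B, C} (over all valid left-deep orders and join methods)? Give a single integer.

3400

Selinger DP over subsets of {B,C}:
  {B}: scan cost=500, card=500
  {C}: scan cost=150, card=150
  {BC}: card=150; try (C,hash)→3400, (B,merge)→6500, (C,merge)→6850, (B,hash)→9300, (B,nl)→75150, (C,nl)→75500; best=3400 via (C,hash)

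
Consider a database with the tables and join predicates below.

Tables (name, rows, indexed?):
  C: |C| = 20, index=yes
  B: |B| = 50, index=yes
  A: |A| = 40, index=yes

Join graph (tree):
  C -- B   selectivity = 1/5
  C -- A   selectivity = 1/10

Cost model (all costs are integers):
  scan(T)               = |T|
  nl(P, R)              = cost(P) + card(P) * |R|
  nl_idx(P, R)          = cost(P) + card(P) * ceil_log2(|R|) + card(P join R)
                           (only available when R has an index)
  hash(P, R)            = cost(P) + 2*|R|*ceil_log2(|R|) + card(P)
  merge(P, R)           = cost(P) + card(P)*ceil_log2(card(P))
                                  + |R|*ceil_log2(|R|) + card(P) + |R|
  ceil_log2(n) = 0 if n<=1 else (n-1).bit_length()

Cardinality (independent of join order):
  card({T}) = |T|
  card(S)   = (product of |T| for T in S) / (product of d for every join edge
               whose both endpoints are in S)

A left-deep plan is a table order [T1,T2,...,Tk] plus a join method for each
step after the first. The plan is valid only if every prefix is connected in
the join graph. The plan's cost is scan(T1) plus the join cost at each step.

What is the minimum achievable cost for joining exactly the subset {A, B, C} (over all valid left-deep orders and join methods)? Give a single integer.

900

Selinger DP over subsets of {A,B,C}:
  {C}: scan cost=20, card=20
  {B}: scan cost=50, card=50
  {A}: scan cost=40, card=40
  {BC}: card=200; try (C,hash)→300, (B,nl_idx)→340, (B,merge)→490, (C,nl_idx)→500, (C,merge)→520, (B,hash)→640 …(+2); best=300 via (C,hash)
  {AC}: card=80; try (A,nl_idx)→220, (C,hash)→280, (C,nl_idx)→320, (A,merge)→420, (C,merge)→440, (A,hash)→520 …(+2); best=220 via (A,nl_idx)
  {ABC}: card=800; try (B,hash)→900, (A,hash)→980, (B,merge)→1210, (B,nl_idx)→1500, (A,nl_idx)→2300, (A,merge)→2380 …(+2); best=900 via (B,hash)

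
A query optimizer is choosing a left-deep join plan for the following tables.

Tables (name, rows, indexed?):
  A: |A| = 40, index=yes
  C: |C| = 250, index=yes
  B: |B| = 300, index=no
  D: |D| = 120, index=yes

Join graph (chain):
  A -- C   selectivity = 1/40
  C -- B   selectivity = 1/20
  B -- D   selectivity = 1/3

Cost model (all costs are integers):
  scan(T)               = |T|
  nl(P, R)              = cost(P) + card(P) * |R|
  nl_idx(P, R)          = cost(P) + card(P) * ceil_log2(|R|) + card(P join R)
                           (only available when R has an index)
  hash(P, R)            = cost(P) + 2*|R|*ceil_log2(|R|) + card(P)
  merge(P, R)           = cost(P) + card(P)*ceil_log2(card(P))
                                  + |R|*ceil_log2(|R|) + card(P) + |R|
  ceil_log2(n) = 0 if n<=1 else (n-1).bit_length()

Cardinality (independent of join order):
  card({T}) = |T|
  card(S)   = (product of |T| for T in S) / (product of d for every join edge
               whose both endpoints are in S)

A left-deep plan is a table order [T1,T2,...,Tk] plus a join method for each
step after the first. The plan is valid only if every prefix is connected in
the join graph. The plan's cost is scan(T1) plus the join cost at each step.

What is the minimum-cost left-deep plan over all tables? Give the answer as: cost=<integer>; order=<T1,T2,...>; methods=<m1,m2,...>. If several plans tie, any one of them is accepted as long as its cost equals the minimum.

cost=11290; order=A,C,B,D; methods=nl_idx,merge,hash

Selinger DP (subsets sized 1..n):
  {A}: scan cost=40, card=40
  {C}: scan cost=250, card=250
  {B}: scan cost=300, card=300
  {D}: scan cost=120, card=120
  {AC}: card=250; try (C,nl_idx)→610, (A,hash)→980, (A,nl_idx)→2000, (C,merge)→2570, (A,merge)→2780, (C,hash)→4080 …(+2); best=610 via (C,nl_idx)
  {BC}: card=3750; try (C,hash)→4600, (B,merge)→5500, (C,merge)→5550, (B,hash)→5900, (C,nl_idx)→6450, (B,nl)→75250 …(+1); best=4600 via (C,hash)
  {BD}: card=12000; try (D,hash)→2280, (B,merge)→4080, (D,merge)→4260, (B,hash)→5640, (D,nl_idx)→14400, (B,nl)→36120 …(+1); best=2280 via (D,hash)
  {ABC}: card=3750; try (B,merge)→5860, (B,hash)→6260, (A,hash)→8830, (A,nl_idx)→30850, (A,merge)→53630, (B,nl)→75610 …(+1); best=5860 via (B,merge)
  {BCD}: card=150000; try (D,hash)→10030, (C,hash)→18280, (D,merge)→54310, (D,nl_idx)→180850, (C,merge)→184530, (C,nl_idx)→248280 …(+2); best=10030 via (D,hash)
  {ABCD}: card=150000; try (D,hash)→11290, (D,merge)→55570, (A,hash)→160510, (D,nl_idx)→182110, (D,nl)→455860, (A,nl_idx)→1060030 …(+2); best=11290 via (D,hash)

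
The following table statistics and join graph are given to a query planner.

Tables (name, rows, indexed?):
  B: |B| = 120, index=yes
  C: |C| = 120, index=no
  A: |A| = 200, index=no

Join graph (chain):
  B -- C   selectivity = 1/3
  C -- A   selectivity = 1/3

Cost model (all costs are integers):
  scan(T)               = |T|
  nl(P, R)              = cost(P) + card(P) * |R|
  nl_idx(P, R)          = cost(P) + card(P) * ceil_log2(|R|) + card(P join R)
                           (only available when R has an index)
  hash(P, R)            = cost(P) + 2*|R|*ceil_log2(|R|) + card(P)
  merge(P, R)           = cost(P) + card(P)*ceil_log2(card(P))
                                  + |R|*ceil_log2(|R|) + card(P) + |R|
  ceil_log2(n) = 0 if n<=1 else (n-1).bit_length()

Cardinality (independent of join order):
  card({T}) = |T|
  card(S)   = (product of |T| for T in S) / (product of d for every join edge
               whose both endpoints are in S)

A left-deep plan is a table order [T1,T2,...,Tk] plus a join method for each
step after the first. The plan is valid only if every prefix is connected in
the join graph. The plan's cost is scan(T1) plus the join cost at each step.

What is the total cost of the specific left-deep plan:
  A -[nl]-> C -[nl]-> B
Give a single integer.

step 1: scan A: cost=200, card=200
step 2: join C via nl
    card(P join C) = 200*120/(3) = 8000
    cost = 200 + 200*120 = 24200
step 3: join B via nl
    card(P join B) = 8000*120/(3) = 320000
    cost = 24200 + 8000*120 = 984200

984200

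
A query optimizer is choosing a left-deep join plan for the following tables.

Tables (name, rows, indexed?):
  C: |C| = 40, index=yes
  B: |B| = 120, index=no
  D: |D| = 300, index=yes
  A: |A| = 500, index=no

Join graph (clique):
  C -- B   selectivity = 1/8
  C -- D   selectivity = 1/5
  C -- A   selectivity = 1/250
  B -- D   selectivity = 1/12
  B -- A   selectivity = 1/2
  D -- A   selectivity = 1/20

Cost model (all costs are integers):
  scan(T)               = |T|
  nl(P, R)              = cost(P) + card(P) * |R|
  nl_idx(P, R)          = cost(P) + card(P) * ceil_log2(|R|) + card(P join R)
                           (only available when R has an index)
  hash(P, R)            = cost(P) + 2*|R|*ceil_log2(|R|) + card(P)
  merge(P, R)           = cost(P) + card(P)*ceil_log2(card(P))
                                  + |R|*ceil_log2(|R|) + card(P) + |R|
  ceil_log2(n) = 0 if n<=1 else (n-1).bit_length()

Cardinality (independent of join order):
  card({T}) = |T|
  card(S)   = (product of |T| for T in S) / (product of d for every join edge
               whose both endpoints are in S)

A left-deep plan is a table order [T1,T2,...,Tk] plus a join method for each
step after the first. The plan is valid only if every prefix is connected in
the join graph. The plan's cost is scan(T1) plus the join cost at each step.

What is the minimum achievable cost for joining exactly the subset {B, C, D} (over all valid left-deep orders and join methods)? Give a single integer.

5160

Selinger DP over subsets of {B,C,D}:
  {C}: scan cost=40, card=40
  {B}: scan cost=120, card=120
  {D}: scan cost=300, card=300
  {BC}: card=600; try (C,hash)→720, (B,merge)→1280, (C,merge)→1360, (C,nl_idx)→1440, (B,hash)→1760, (B,nl)→4840 …(+1); best=720 via (C,hash)
  {CD}: card=2400; try (C,hash)→1080, (D,nl_idx)→2800, (D,merge)→3320, (C,merge)→3580, (C,nl_idx)→4500, (D,hash)→5480 …(+2); best=1080 via (C,hash)
  {BD}: card=3000; try (B,hash)→2280, (D,merge)→4080, (D,nl_idx)→4200, (B,merge)→4260, (D,hash)→5640, (D,nl)→36120 …(+1); best=2280 via (B,hash)
  {BCD}: card=3000; try (B,hash)→5160, (C,hash)→5760, (D,hash)→6720, (D,nl_idx)→9120, (D,merge)→10320, (C,nl_idx)→23280 …(+5); best=5160 via (B,hash)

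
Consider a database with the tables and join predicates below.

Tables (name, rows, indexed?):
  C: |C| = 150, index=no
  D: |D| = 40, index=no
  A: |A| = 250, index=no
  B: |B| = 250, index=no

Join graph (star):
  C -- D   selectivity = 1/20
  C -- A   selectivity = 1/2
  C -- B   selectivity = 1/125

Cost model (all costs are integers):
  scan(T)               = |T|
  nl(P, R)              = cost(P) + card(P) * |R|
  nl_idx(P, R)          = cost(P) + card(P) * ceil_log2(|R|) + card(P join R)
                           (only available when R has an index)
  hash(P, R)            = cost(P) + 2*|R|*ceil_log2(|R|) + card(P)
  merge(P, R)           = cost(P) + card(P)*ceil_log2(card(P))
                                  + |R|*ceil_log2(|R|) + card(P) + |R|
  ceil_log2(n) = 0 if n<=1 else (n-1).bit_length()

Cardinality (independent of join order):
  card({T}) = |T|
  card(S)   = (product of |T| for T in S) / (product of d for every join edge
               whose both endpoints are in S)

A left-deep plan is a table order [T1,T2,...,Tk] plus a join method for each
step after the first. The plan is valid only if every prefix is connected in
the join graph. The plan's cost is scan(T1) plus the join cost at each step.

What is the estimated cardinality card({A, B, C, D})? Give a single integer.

75000

Tables in S: A(250), B(250), C(150), D(40)
Edges inside S: C-D(d=20), C-A(d=2), C-B(d=125)
numerator = 250 * 250 * 150 * 40 = 375000000
denominator = 20 * 2 * 125 = 5000
card(S) = 375000000 / 5000 = 75000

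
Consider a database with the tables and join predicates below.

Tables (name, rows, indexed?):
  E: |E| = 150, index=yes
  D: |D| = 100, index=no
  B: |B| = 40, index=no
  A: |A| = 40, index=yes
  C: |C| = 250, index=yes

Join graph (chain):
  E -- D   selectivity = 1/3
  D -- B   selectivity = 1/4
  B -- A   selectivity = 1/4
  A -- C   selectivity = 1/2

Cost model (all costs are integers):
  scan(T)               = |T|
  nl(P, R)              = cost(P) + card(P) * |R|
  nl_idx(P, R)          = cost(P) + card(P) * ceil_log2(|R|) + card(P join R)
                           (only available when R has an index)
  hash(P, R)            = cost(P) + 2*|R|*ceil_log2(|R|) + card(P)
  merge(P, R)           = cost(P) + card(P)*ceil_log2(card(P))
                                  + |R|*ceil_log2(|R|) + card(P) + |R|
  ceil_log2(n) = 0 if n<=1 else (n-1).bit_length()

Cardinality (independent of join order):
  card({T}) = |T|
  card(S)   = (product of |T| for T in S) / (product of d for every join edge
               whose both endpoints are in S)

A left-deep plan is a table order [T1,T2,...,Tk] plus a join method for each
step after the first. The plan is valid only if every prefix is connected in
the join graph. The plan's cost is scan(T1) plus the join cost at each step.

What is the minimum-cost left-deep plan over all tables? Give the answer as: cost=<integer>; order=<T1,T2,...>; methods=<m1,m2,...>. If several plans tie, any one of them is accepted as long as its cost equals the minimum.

cost=518560; order=D,B,A,E,C; methods=hash,hash,hash,hash

Selinger DP (subsets sized 1..n):
  {E}: scan cost=150, card=150
  {D}: scan cost=100, card=100
  {B}: scan cost=40, card=40
  {A}: scan cost=40, card=40
  {C}: scan cost=250, card=250
  {DE}: card=5000; try (D,hash)→1700, (E,merge)→2250, (D,merge)→2300, (E,hash)→2600, (E,nl_idx)→5900, (E,nl)→15100 …(+1); best=1700 via (D,hash)
  {BD}: card=1000; try (B,hash)→680, (D,merge)→1120, (B,merge)→1180, (D,hash)→1480, (D,nl)→4040, (B,nl)→4100; best=680 via (B,hash)
  {AB}: card=400; try (B,hash)→560, (A,hash)→560, (B,merge)→600, (A,merge)→600, (A,nl_idx)→680, (B,nl)→1640 …(+1); best=560 via (B,hash)
  {AC}: card=5000; try (A,hash)→980, (C,merge)→2570, (A,merge)→2780, (C,hash)→4080, (C,nl_idx)→5360, (A,nl_idx)→6750 …(+2); best=980 via (A,hash)
  {BDE}: card=50000; try (E,hash)→4080, (B,hash)→7180, (E,merge)→13030, (E,nl_idx)→58680, (B,merge)→71980, (E,nl)→150680 …(+1); best=4080 via (E,hash)
  {ABD}: card=10000; try (A,hash)→2160, (D,hash)→2360, (D,merge)→5360, (A,merge)→11960, (A,nl_idx)→16680, (D,nl)→40560 …(+1); best=2160 via (A,hash)
  {ABC}: card=50000; try (C,hash)→4960, (B,hash)→6460, (C,merge)→6810, (C,nl_idx)→53760, (B,merge)→71260, (C,nl)→100560 …(+1); best=4960 via (C,hash)
  {ABDE}: card=500000; try (E,hash)→14560, (A,hash)→54560, (E,merge)→153510, (E,nl_idx)→582160, (A,nl_idx)→804080, (A,merge)→854360 …(+2); best=14560 via (E,hash)
  {ABCD}: card=1250000; try (C,hash)→16160, (D,hash)→56360, (C,merge)→154410, (D,merge)→855760, (C,nl_idx)→1332160, (C,nl)→2502160 …(+1); best=16160 via (C,hash)
  {ABCDE}: card=62500000; try (C,hash)→518560, (E,hash)→1268560, (C,merge)→10016810, (E,merge)→27517510, (C,nl_idx)→66514560, (E,nl_idx)→72516160 …(+2); best=518560 via (C,hash)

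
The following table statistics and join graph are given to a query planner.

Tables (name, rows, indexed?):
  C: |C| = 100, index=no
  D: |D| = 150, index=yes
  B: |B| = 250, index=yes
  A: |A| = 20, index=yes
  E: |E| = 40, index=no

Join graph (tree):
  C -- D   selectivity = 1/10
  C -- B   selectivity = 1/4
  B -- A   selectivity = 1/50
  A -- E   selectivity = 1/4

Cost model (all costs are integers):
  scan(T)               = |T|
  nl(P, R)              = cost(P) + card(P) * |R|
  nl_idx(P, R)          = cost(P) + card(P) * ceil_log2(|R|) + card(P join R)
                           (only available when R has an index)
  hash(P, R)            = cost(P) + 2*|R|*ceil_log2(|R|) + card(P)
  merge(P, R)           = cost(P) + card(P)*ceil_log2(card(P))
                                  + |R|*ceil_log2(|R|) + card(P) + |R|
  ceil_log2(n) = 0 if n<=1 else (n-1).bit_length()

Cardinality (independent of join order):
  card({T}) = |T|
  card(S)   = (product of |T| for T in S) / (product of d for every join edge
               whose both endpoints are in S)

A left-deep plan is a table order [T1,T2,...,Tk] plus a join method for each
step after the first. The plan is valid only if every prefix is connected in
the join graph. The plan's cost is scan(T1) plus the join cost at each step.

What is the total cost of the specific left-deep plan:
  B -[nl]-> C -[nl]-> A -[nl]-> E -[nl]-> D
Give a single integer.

4000250

step 1: scan B: cost=250, card=250
step 2: join C via nl
    card(P join C) = 250*100/(4) = 6250
    cost = 250 + 250*100 = 25250
step 3: join A via nl
    card(P join A) = 6250*20/(50) = 2500
    cost = 25250 + 6250*20 = 150250
step 4: join E via nl
    card(P join E) = 2500*40/(4) = 25000
    cost = 150250 + 2500*40 = 250250
step 5: join D via nl
    card(P join D) = 25000*150/(10) = 375000
    cost = 250250 + 25000*150 = 4000250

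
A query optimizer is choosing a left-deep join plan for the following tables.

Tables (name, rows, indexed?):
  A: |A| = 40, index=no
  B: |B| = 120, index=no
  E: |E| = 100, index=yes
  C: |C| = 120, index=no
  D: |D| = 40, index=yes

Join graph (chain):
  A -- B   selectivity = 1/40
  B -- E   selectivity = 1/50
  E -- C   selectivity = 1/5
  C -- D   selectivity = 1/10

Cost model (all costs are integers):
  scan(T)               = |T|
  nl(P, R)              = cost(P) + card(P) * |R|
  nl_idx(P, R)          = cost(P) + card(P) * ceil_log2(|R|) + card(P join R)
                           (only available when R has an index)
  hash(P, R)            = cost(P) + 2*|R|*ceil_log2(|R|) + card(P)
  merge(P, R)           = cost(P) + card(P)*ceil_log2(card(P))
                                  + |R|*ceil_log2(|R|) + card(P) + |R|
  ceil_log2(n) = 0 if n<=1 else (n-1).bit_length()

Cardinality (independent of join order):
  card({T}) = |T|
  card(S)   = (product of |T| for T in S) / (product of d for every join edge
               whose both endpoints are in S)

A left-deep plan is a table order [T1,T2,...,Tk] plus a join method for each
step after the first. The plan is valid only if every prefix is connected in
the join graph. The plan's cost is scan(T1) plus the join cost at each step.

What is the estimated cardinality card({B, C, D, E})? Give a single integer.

23040

Tables in S: B(120), C(120), D(40), E(100)
Edges inside S: B-E(d=50), E-C(d=5), C-D(d=10)
numerator = 120 * 120 * 40 * 100 = 57600000
denominator = 50 * 5 * 10 = 2500
card(S) = 57600000 / 2500 = 23040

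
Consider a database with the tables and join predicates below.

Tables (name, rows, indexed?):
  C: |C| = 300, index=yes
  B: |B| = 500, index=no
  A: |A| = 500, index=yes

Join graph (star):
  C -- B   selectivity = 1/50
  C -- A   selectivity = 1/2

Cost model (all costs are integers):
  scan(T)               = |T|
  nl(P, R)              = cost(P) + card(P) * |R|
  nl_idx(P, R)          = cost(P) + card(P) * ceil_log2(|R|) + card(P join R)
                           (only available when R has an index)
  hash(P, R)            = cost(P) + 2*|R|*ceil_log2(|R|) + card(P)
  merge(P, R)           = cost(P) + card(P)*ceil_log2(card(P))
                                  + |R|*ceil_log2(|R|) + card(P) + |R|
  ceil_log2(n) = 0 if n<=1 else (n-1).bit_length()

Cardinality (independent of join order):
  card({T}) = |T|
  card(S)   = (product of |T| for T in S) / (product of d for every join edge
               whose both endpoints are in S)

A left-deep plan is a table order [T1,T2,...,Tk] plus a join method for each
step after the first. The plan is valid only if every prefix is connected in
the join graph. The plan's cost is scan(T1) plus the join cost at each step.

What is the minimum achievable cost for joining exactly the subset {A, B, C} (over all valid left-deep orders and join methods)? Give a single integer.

Selinger DP over subsets of {A,B,C}:
  {C}: scan cost=300, card=300
  {B}: scan cost=500, card=500
  {A}: scan cost=500, card=500
  {BC}: card=3000; try (C,hash)→6400, (C,nl_idx)→8000, (B,merge)→8300, (C,merge)→8500, (B,hash)→9600, (B,nl)→150300 …(+1); best=6400 via (C,hash)
  {AC}: card=75000; try (C,hash)→6400, (A,merge)→8300, (C,merge)→8500, (A,hash)→9600, (A,nl_idx)→78000, (C,nl_idx)→80000 …(+2); best=6400 via (C,hash)
  {ABC}: card=750000; try (A,hash)→18400, (A,merge)→50400, (B,hash)→90400, (A,nl_idx)→783400, (B,merge)→1361400, (A,nl)→1506400 …(+1); best=18400 via (A,hash)

18400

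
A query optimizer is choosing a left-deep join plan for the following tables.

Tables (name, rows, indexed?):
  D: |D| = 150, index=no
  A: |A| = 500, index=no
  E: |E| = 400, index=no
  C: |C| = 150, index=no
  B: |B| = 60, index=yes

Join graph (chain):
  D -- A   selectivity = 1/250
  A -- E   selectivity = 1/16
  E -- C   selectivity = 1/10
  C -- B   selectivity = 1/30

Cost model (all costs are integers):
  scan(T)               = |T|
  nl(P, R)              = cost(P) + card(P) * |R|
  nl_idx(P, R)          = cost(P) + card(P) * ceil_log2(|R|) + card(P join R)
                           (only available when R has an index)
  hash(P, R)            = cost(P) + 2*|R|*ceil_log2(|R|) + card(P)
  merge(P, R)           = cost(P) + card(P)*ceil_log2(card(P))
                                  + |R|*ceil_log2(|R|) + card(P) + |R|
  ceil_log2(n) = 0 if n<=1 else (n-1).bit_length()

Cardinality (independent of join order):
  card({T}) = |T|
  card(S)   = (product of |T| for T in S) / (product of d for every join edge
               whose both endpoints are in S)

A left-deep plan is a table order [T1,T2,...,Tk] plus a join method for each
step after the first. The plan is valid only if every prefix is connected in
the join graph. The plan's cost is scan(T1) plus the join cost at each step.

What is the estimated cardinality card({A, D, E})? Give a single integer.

7500

Tables in S: A(500), D(150), E(400)
Edges inside S: D-A(d=250), A-E(d=16)
numerator = 500 * 150 * 400 = 30000000
denominator = 250 * 16 = 4000
card(S) = 30000000 / 4000 = 7500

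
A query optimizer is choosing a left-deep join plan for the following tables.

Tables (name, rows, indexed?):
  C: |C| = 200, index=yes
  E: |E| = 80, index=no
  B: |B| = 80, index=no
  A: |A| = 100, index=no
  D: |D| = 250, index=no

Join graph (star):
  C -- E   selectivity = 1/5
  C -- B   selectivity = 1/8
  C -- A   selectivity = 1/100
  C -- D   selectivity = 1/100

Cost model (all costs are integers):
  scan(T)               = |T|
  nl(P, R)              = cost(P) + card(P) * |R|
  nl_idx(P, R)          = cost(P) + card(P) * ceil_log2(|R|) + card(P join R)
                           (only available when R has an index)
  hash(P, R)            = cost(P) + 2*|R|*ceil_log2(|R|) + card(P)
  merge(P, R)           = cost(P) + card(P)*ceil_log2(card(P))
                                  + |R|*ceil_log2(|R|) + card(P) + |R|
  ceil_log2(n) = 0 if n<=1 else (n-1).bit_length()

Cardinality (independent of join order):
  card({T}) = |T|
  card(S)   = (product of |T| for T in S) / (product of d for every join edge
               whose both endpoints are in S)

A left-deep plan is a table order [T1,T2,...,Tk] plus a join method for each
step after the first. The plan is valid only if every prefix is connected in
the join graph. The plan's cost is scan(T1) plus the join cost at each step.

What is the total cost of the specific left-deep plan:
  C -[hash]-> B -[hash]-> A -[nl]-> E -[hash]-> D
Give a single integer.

step 1: scan C: cost=200, card=200
step 2: join B via hash
    card(P join B) = 200*80/(8) = 2000
    cost = 200 + 2*80*7 + 200 = 1520
step 3: join A via hash
    card(P join A) = 2000*100/(100) = 2000
    cost = 1520 + 2*100*7 + 2000 = 4920
step 4: join E via nl
    card(P join E) = 2000*80/(5) = 32000
    cost = 4920 + 2000*80 = 164920
step 5: join D via hash
    card(P join D) = 32000*250/(100) = 80000
    cost = 164920 + 2*250*8 + 32000 = 200920

200920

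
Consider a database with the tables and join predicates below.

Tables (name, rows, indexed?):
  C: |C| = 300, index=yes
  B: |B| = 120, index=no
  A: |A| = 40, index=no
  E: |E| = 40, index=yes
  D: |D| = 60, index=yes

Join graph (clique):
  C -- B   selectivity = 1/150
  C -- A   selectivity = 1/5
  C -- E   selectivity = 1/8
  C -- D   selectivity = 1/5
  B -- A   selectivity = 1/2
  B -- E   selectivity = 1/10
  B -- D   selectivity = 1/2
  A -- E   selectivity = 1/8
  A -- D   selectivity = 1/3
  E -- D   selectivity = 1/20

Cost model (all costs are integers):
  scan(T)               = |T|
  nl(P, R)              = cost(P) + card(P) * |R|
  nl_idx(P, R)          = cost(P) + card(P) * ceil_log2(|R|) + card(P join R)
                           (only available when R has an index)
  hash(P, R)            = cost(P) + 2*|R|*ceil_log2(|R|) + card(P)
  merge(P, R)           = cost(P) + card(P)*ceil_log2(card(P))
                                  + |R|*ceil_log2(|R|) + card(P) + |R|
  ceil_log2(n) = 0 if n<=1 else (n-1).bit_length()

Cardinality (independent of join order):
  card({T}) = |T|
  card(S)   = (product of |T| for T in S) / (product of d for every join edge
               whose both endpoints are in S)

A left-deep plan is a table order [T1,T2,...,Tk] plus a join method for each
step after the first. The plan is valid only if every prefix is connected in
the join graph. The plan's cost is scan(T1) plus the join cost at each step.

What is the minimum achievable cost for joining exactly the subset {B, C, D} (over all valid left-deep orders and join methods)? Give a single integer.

Selinger DP over subsets of {B,C,D}:
  {C}: scan cost=300, card=300
  {B}: scan cost=120, card=120
  {D}: scan cost=60, card=60
  {BC}: card=240; try (C,nl_idx)→1440, (B,hash)→2280, (C,merge)→4080, (B,merge)→4260, (C,hash)→5640, (C,nl)→36120 …(+1); best=1440 via (C,nl_idx)
  {CD}: card=3600; try (D,hash)→1320, (C,merge)→3480, (D,merge)→3720, (C,nl_idx)→4200, (C,hash)→5520, (D,nl_idx)→5700 …(+2); best=1320 via (D,hash)
  {BD}: card=3600; try (D,hash)→960, (B,merge)→1440, (D,merge)→1500, (B,hash)→1800, (D,nl_idx)→4440, (B,nl)→7260 …(+1); best=960 via (D,hash)
  {BCD}: card=1440; try (D,hash)→2400, (D,merge)→4020, (D,nl_idx)→4320, (B,hash)→6600, (C,hash)→9960, (D,nl)→15840 …(+5); best=2400 via (D,hash)

2400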